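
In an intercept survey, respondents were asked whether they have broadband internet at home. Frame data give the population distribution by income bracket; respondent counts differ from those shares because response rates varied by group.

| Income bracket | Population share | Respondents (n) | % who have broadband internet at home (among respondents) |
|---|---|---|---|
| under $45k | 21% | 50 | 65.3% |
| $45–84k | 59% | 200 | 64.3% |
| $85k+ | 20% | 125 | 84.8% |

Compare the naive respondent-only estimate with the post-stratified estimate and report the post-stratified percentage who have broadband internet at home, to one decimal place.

Naive respondent-only estimate (weights = respondent counts):
  (50/375)×65.3 + (200/375)×64.3 + (125/375)×84.8 = 71.2667%
Post-stratified estimate weights by population shares:
  0.21×65.3 + 0.59×64.3 + 0.2×84.8 = 68.61%

68.6%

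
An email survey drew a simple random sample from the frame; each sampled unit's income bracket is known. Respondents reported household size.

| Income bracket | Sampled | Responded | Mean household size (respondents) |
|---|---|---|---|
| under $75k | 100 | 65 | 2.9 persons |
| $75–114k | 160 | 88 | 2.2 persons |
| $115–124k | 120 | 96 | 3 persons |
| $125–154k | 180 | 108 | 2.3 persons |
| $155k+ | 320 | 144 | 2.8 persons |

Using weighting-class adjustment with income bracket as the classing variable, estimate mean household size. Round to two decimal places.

Response rates by class: under $75k 65/100 = 65%, $75–114k 88/160 = 55%, $115–124k 96/120 = 80%, $125–154k 108/180 = 60%, $155k+ 144/320 = 45%.
With weight = n_sampled/n_responded per class, the weighted class total is n_sampled:
  under $75k: 100 × 2.9 = 290
  $75–114k: 160 × 2.2 = 352
  $115–124k: 120 × 3 = 360
  $125–154k: 180 × 2.3 = 414
  $155k+: 320 × 2.8 = 896
Adjusted estimate = 2312 / 880 = 2.62727 → 2.63.

2.63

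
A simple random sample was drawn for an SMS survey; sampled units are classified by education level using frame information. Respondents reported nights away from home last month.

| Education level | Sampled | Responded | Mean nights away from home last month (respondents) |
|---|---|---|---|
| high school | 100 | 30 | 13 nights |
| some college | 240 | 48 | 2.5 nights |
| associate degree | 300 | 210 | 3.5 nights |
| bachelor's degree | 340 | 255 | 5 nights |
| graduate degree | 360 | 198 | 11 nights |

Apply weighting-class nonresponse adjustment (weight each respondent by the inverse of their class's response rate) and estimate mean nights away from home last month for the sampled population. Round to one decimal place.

6.4

Response rates by class: high school 30/100 = 30%, some college 48/240 = 20%, associate degree 210/300 = 70%, bachelor's degree 255/340 = 75%, graduate degree 198/360 = 55%.
Inverse-response-rate weighting restores each class to its sampled count, so class totals weight by n_sampled:
  high school: 100 × 13 = 1300
  some college: 240 × 2.5 = 600
  associate degree: 300 × 3.5 = 1050
  bachelor's degree: 340 × 5 = 1700
  graduate degree: 360 × 11 = 3960
Adjusted estimate = 8610 / 1,340 = 6.42537 → 6.4.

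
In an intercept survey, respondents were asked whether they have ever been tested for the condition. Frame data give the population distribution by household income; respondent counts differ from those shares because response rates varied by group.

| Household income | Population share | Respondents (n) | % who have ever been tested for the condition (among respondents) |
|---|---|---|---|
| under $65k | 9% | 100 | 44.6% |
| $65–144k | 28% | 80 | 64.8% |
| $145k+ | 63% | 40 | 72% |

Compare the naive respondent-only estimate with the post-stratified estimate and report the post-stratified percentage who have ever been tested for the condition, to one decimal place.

Without adjustment, the pooled respondent share is:
  (100/220)×44.6 + (80/220)×64.8 + (40/220)×72 = 56.9273%
Post-stratified estimate weights by population shares:
  0.09×44.6 + 0.28×64.8 + 0.63×72 = 67.518%

67.5%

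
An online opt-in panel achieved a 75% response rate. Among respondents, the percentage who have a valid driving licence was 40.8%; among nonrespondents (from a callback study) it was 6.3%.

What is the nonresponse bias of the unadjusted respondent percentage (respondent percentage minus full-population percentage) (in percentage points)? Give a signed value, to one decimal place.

+8.6 percentage points

Nonresponse fraction = 1 − 0.75 = 0.25.
Bias = (nonresponse fraction) × (respondent percentage − nonrespondent percentage)
     = 0.25 × (40.8 − 6.3) = 0.25 × 34.5 = 8.625.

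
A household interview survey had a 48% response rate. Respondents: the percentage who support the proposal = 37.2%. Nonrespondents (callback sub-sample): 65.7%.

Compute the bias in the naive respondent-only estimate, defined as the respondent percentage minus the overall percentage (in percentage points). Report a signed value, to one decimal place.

-14.8 percentage points

Nonresponse fraction = 1 − 0.48 = 0.52.
Bias = (nonresponse fraction) × (respondent percentage − nonrespondent percentage)
     = 0.52 × (37.2 − 65.7) = 0.52 × -28.5 = -14.82.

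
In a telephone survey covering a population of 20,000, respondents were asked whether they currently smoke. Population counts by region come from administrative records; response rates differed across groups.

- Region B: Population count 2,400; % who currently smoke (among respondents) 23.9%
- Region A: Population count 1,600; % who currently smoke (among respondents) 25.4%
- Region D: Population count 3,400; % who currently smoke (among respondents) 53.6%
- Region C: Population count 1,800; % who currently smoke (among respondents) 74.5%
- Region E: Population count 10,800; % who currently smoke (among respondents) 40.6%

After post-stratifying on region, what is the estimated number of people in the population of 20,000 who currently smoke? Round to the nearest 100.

Each cell contributes its population count × the respondent rate:
  Region B: 2,400 × 23.9% = 573.6
  Region A: 1,600 × 25.4% = 406.4
  Region D: 3,400 × 53.6% = 1822.4
  Region C: 1,800 × 74.5% = 1341
  Region E: 10,800 × 40.6% = 4384.8
Estimated total = 8528.2 → 8,500.

8,500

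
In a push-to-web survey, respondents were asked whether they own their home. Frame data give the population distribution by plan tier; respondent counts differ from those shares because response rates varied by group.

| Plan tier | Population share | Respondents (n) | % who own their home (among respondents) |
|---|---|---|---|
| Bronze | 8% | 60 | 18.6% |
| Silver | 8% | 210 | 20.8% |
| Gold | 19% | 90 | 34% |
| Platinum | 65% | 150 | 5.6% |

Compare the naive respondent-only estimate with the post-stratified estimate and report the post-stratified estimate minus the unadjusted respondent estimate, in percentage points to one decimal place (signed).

-5.1 percentage points

Unadjusted (pooled respondent) estimate weights by respondent counts:
  (60/510)×18.6 + (210/510)×20.8 + (90/510)×34 + (150/510)×5.6 = 18.4%
Post-stratified estimate weights by population shares:
  0.08×18.6 + 0.08×20.8 + 0.19×34 + 0.65×5.6 = 13.252%
Difference = 13.252 − 18.4 = -5.148 pp.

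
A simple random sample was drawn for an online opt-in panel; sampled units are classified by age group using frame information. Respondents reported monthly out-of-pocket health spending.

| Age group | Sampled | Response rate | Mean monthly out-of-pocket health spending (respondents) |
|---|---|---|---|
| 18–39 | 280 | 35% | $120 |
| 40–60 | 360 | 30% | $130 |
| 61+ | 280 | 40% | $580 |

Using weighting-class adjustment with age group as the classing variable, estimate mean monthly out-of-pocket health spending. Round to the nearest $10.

With weight = n_sampled/n_responded per class, the weighted class total is n_sampled:
  18–39: 280 × 120 = 33,600
  40–60: 360 × 130 = 46,800
  61+: 280 × 580 = 162,400
Adjusted estimate = 242,800 / 920 = 263.913 → $260.

$260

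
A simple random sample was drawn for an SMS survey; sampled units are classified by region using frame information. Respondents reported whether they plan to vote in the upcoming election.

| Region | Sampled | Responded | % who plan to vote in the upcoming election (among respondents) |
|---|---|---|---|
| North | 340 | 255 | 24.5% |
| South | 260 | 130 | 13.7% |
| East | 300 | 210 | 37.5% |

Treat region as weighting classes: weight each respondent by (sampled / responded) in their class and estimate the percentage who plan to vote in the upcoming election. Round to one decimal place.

25.7%

Response rates by class: North 255/340 = 75%, South 130/260 = 50%, East 210/300 = 70%.
Weighting each respondent by the inverse class response rate inflates each class back to its sampled size, so the class weight is n_sampled:
  North: 340 × 24.5 = 8330
  South: 260 × 13.7 = 3562
  East: 300 × 37.5 = 11,250
Adjusted estimate = 23,142 / 900 = 25.7133 → 25.7%.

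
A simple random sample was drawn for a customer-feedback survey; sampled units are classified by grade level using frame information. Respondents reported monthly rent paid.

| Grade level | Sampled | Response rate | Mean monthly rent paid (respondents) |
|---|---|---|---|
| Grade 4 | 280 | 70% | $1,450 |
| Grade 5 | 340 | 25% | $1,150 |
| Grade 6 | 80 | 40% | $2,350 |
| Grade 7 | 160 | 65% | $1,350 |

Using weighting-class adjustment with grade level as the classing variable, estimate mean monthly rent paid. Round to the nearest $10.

$1,400

Inverse-response-rate weighting restores each class to its sampled count, so class totals weight by n_sampled:
  Grade 4: 280 × 1450 = 406,000
  Grade 5: 340 × 1150 = 391,000
  Grade 6: 80 × 2350 = 188,000
  Grade 7: 160 × 1350 = 216,000
Adjusted estimate = 1,201,000 / 860 = 1396.51 → $1,400.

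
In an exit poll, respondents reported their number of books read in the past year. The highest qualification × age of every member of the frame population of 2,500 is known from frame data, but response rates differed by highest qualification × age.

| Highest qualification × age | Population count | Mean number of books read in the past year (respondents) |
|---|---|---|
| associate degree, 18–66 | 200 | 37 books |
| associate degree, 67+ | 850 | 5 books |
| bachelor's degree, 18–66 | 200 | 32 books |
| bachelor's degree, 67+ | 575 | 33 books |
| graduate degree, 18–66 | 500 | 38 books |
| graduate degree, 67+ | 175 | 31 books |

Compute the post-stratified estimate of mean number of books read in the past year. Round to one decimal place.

Post-stratification weights by population share, not respondent share:
  associate degree, 18–66: (200/2,500) × 37 = 2.96
  associate degree, 67+: (850/2,500) × 5 = 1.7
  bachelor's degree, 18–66: (200/2,500) × 32 = 2.56
  bachelor's degree, 67+: (575/2,500) × 33 = 7.59
  graduate degree, 18–66: (500/2,500) × 38 = 7.6
  graduate degree, 67+: (175/2,500) × 31 = 2.17
Post-stratified estimate = 24.58 → 24.6.

24.6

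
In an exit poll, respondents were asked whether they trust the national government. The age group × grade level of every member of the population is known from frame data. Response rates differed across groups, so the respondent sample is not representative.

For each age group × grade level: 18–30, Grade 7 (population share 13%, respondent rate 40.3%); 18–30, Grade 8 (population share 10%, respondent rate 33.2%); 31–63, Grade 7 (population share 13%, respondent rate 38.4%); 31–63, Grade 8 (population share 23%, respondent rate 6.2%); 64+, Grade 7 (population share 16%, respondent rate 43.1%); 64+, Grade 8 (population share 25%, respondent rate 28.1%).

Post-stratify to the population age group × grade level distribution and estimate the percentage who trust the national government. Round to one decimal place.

Reweight to the known age group × grade level distribution:
  18–30, Grade 7: 0.13 × 40.3 = 5.239
  18–30, Grade 8: 0.1 × 33.2 = 3.32
  31–63, Grade 7: 0.13 × 38.4 = 4.992
  31–63, Grade 8: 0.23 × 6.2 = 1.426
  64+, Grade 7: 0.16 × 43.1 = 6.896
  64+, Grade 8: 0.25 × 28.1 = 7.025
Post-stratified estimate = 28.898 → 28.9%.

28.9%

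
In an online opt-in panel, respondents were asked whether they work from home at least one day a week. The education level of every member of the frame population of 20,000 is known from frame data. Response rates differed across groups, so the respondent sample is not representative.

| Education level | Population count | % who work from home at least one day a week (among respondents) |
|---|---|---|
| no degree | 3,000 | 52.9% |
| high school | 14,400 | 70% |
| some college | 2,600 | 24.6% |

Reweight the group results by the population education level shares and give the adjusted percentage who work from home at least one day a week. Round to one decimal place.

61.5%

Post-stratification weights by population share, not respondent share:
  no degree: (3,000/20,000) × 52.9 = 7.935
  high school: (14,400/20,000) × 70 = 50.4
  some college: (2,600/20,000) × 24.6 = 3.198
Post-stratified estimate = 61.533 → 61.5%.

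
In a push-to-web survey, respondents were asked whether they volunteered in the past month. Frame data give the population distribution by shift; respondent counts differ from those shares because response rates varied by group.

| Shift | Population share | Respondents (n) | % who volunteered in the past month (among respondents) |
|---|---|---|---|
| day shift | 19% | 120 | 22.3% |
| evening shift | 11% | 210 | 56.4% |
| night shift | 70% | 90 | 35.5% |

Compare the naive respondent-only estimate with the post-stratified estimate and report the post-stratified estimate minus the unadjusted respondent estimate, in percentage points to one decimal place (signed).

Without adjustment, the pooled respondent share is:
  (120/420)×22.3 + (210/420)×56.4 + (90/420)×35.5 = 42.1786%
Reweighting by population shift shares:
  0.19×22.3 + 0.11×56.4 + 0.7×35.5 = 35.291%
Difference = 35.291 − 42.1786 = -6.8876 pp.

-6.9 percentage points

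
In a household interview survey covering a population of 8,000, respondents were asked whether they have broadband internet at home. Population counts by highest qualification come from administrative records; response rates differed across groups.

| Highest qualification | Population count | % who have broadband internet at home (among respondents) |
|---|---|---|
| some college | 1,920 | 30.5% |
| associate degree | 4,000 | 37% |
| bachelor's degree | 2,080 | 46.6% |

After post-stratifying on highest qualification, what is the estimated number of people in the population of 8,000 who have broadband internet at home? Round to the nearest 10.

3,030

Apply each group's respondent rate to its population count:
  some college: 1,920 × 30.5% = 585.6
  associate degree: 4,000 × 37% = 1480
  bachelor's degree: 2,080 × 46.6% = 969.28
Estimated total = 3034.88 → 3,030.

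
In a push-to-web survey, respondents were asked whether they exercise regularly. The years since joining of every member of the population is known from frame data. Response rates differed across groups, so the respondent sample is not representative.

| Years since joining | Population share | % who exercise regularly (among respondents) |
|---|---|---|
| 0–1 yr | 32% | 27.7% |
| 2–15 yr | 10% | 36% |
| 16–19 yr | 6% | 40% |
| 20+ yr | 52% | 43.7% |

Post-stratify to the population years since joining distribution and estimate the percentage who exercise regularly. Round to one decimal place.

37.6%

Reweight to the known years since joining distribution:
  0–1 yr: 0.32 × 27.7 = 8.864
  2–15 yr: 0.1 × 36 = 3.6
  16–19 yr: 0.06 × 40 = 2.4
  20+ yr: 0.52 × 43.7 = 22.724
Post-stratified estimate = 37.588 → 37.6%.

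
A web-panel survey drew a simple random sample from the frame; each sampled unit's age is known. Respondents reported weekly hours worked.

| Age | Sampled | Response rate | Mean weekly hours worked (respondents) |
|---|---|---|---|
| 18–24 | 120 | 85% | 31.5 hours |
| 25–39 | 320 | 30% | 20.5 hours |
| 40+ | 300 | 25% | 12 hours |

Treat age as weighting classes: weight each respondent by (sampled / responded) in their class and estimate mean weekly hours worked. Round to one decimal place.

With weight = n_sampled/n_responded per class, the weighted class total is n_sampled:
  18–24: 120 × 31.5 = 3780
  25–39: 320 × 20.5 = 6560
  40+: 300 × 12 = 3600
Adjusted estimate = 13,940 / 740 = 18.8378 → 18.8.

18.8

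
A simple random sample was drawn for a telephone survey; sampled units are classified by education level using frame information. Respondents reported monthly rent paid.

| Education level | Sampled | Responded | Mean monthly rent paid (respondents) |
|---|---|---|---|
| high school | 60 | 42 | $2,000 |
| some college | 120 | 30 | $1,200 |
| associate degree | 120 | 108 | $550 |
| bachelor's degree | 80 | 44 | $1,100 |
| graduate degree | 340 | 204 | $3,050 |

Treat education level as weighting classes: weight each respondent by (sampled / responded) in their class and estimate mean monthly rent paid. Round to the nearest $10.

$2,020

Response rates by class: high school 42/60 = 70%, some college 30/120 = 25%, associate degree 108/120 = 90%, bachelor's degree 44/80 = 55%, graduate degree 204/340 = 60%.
With weight = n_sampled/n_responded per class, the weighted class total is n_sampled:
  high school: 60 × 2000 = 120,000
  some college: 120 × 1200 = 144,000
  associate degree: 120 × 550 = 66,000
  bachelor's degree: 80 × 1100 = 88,000
  graduate degree: 340 × 3050 = 1,037,000
Adjusted estimate = 1,455,000 / 720 = 2020.83 → $2,020.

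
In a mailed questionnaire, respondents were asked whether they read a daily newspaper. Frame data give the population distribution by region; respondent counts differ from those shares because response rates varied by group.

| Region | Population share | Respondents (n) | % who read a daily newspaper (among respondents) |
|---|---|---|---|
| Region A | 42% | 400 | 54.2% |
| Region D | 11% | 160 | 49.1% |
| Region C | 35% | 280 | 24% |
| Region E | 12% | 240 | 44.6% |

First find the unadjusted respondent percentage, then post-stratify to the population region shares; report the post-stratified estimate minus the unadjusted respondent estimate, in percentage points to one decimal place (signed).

-1.6 percentage points

Naive respondent-only estimate (weights = respondent counts):
  (400/1080)×54.2 + (160/1080)×49.1 + (280/1080)×24 + (240/1080)×44.6 = 43.4815%
Post-stratifying to population shares instead:
  0.42×54.2 + 0.11×49.1 + 0.35×24 + 0.12×44.6 = 41.917%
Difference = 41.917 − 43.4815 = -1.5645 pp.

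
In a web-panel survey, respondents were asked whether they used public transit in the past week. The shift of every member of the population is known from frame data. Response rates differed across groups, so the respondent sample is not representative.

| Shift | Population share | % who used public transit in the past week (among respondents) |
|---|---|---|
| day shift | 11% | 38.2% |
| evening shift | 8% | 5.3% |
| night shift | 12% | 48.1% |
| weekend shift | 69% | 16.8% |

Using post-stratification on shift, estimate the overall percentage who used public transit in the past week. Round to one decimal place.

Each cell contributes population-share × respondent value:
  day shift: 0.11 × 38.2 = 4.202
  evening shift: 0.08 × 5.3 = 0.424
  night shift: 0.12 × 48.1 = 5.772
  weekend shift: 0.69 × 16.8 = 11.592
Post-stratified estimate = 21.99 → 22.0%.

22.0%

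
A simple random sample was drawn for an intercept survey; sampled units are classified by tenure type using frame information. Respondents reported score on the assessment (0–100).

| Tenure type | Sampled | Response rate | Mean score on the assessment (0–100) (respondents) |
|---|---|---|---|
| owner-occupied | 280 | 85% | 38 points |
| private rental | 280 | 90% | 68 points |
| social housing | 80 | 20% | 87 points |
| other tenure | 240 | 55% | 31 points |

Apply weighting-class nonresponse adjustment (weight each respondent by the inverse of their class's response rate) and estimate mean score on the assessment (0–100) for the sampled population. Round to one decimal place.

50.1

Inverse-response-rate weighting restores each class to its sampled count, so class totals weight by n_sampled:
  owner-occupied: 280 × 38 = 10,640
  private rental: 280 × 68 = 19,040
  social housing: 80 × 87 = 6960
  other tenure: 240 × 31 = 7440
Adjusted estimate = 44,080 / 880 = 50.0909 → 50.1.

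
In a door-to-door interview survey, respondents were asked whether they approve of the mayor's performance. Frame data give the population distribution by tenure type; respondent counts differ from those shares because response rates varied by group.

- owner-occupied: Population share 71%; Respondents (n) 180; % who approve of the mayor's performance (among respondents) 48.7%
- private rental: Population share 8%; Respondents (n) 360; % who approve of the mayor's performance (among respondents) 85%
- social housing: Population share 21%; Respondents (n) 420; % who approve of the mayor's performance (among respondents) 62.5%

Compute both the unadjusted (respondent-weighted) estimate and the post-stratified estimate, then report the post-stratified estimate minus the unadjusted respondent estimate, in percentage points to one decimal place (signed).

-13.8 percentage points

Without adjustment, the pooled respondent share is:
  (180/960)×48.7 + (360/960)×85 + (420/960)×62.5 = 68.35%
Reweighting by population tenure type shares:
  0.71×48.7 + 0.08×85 + 0.21×62.5 = 54.502%
Difference = 54.502 − 68.35 = -13.848 pp.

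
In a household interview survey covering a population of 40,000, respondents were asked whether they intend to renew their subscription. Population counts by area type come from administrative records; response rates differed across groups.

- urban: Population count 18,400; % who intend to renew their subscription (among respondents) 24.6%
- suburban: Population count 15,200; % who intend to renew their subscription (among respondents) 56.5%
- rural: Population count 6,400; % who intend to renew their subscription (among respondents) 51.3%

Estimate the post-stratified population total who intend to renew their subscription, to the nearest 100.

16,400

Apply each group's respondent rate to its population count:
  urban: 18,400 × 24.6% = 4526.4
  suburban: 15,200 × 56.5% = 8588
  rural: 6,400 × 51.3% = 3283.2
Estimated total = 16397.6 → 16,400.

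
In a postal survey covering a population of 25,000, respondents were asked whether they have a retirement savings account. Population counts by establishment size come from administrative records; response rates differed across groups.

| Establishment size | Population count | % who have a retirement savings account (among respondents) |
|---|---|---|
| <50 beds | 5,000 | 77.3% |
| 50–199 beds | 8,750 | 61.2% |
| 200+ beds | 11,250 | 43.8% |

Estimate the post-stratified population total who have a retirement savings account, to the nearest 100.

14,100

Estimated count per cell = population count × respondent percentage:
  <50 beds: 5,000 × 77.3% = 3865
  50–199 beds: 8,750 × 61.2% = 5355
  200+ beds: 11,250 × 43.8% = 4927.5
Estimated total = 14147.5 → 14,100.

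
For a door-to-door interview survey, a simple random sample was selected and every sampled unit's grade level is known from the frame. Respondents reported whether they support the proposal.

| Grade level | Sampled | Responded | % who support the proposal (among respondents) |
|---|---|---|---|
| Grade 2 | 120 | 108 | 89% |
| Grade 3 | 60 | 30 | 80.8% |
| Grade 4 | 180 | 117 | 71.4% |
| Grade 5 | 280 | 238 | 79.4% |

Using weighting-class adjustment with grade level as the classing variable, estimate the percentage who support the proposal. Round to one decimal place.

Class response rates: Grade 2 108/120 = 90%, Grade 3 30/60 = 50%, Grade 4 117/180 = 65%, Grade 5 238/280 = 85%.
Weighting each respondent by the inverse class response rate inflates each class back to its sampled size, so the class weight is n_sampled:
  Grade 2: 120 × 89 = 10,680
  Grade 3: 60 × 80.8 = 4848
  Grade 4: 180 × 71.4 = 12852
  Grade 5: 280 × 79.4 = 22,232
Adjusted estimate = 50,612 / 640 = 79.0812 → 79.1%.

79.1%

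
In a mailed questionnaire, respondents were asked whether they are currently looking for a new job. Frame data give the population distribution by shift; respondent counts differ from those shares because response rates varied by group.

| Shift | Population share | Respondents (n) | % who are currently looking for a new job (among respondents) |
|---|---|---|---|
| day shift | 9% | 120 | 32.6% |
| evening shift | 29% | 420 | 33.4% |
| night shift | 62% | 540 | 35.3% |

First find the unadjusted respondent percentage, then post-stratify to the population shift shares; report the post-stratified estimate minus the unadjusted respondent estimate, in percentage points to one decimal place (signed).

+0.2 percentage points

Naive respondent-only estimate (weights = respondent counts):
  (120/1080)×32.6 + (420/1080)×33.4 + (540/1080)×35.3 = 34.2611%
Post-stratifying to population shares instead:
  0.09×32.6 + 0.29×33.4 + 0.62×35.3 = 34.506%
Difference = 34.506 − 34.2611 = 0.2449 pp.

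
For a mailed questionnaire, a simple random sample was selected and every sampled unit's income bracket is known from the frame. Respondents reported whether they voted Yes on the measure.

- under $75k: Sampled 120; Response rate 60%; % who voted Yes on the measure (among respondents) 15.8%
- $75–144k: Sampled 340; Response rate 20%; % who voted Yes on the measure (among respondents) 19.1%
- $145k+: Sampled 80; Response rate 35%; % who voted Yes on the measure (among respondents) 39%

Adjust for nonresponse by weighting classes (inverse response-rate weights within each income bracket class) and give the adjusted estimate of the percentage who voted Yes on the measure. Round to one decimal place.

With weight = n_sampled/n_responded per class, the weighted class total is n_sampled:
  under $75k: 120 × 15.8 = 1896
  $75–144k: 340 × 19.1 = 6494
  $145k+: 80 × 39 = 3120
Adjusted estimate = 11,510 / 540 = 21.3148 → 21.3%.

21.3%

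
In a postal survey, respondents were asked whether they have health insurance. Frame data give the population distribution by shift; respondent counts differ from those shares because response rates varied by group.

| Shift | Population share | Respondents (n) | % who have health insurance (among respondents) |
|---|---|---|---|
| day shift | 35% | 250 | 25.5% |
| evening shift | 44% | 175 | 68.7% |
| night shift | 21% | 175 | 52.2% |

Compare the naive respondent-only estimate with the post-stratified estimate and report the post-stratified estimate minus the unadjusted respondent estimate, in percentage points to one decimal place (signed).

Unadjusted (pooled respondent) estimate weights by respondent counts:
  (250/600)×25.5 + (175/600)×68.7 + (175/600)×52.2 = 45.8875%
Post-stratified estimate weights by population shares:
  0.35×25.5 + 0.44×68.7 + 0.21×52.2 = 50.115%
Difference = 50.115 − 45.8875 = 4.2275 pp.

+4.2 percentage points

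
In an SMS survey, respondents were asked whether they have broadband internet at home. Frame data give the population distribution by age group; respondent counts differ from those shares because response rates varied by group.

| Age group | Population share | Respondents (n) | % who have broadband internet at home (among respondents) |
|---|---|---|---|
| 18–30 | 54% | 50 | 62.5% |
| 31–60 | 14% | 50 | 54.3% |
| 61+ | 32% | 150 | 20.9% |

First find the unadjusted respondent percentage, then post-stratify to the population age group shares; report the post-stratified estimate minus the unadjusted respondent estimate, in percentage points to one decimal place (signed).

+12.1 percentage points

Without adjustment, the pooled respondent share is:
  (50/250)×62.5 + (50/250)×54.3 + (150/250)×20.9 = 35.9%
Post-stratifying to population shares instead:
  0.54×62.5 + 0.14×54.3 + 0.32×20.9 = 48.04%
Difference = 48.04 − 35.9 = 12.14 pp.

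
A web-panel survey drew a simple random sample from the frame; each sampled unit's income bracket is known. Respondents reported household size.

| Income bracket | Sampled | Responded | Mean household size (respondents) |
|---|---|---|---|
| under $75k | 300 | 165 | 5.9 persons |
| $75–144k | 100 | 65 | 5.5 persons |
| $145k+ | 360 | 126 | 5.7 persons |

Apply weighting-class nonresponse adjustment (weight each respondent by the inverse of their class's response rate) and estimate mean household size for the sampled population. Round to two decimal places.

Response rates by class: under $75k 165/300 = 55%, $75–144k 65/100 = 65%, $145k+ 126/360 = 35%.
With weight = n_sampled/n_responded per class, the weighted class total is n_sampled:
  under $75k: 300 × 5.9 = 1770
  $75–144k: 100 × 5.5 = 550
  $145k+: 360 × 5.7 = 2052
Adjusted estimate = 4372 / 760 = 5.75263 → 5.75.

5.75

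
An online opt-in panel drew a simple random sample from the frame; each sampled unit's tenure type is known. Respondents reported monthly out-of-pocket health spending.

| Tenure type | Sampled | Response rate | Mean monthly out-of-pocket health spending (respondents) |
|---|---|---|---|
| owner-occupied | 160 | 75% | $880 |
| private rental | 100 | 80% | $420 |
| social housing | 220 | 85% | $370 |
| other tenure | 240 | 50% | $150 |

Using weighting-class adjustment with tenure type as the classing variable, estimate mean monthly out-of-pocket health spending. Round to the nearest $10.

With weight = n_sampled/n_responded per class, the weighted class total is n_sampled:
  owner-occupied: 160 × 880 = 140,800
  private rental: 100 × 420 = 42,000
  social housing: 220 × 370 = 81,400
  other tenure: 240 × 150 = 36,000
Adjusted estimate = 300,200 / 720 = 416.944 → $420.

$420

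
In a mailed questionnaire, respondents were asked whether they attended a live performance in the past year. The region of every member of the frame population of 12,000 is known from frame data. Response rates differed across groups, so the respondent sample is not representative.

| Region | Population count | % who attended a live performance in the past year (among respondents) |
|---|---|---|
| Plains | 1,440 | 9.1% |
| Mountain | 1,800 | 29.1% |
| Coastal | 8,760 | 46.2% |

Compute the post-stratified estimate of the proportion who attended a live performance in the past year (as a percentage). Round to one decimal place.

Post-stratification weights by population share, not respondent share:
  Plains: (1,440/12,000) × 9.1 = 1.092
  Mountain: (1,800/12,000) × 29.1 = 4.365
  Coastal: (8,760/12,000) × 46.2 = 33.726
Post-stratified estimate = 39.183 → 39.2%.

39.2%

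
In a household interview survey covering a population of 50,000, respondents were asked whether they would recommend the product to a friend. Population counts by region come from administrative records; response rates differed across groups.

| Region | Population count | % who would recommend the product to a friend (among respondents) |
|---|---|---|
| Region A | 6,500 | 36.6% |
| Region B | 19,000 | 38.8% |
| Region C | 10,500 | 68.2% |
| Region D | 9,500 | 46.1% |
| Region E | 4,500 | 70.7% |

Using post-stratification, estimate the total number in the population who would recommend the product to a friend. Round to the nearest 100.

24,500

Apply each group's respondent rate to its population count:
  Region A: 6,500 × 36.6% = 2379
  Region B: 19,000 × 38.8% = 7372
  Region C: 10,500 × 68.2% = 7161
  Region D: 9,500 × 46.1% = 4379.5
  Region E: 4,500 × 70.7% = 3181.5
Estimated total = 24,473 → 24,500.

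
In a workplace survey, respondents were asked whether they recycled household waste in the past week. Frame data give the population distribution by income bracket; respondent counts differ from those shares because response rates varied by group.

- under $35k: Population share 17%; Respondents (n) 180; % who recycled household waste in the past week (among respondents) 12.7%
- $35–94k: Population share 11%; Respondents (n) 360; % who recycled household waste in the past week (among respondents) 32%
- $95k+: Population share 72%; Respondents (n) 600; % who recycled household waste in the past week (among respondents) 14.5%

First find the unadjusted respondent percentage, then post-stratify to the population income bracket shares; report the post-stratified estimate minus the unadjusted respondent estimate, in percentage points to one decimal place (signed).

-3.6 percentage points

Without adjustment, the pooled respondent share is:
  (180/1140)×12.7 + (360/1140)×32 + (600/1140)×14.5 = 19.7421%
Post-stratified estimate weights by population shares:
  0.17×12.7 + 0.11×32 + 0.72×14.5 = 16.119%
Difference = 16.119 − 19.7421 = -3.6231 pp.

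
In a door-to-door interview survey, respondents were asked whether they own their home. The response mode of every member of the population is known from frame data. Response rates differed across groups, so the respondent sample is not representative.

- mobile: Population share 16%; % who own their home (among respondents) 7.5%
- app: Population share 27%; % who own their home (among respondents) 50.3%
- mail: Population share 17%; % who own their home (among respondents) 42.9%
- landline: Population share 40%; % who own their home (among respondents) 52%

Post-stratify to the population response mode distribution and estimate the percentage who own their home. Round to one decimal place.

42.9%

Each cell contributes population-share × respondent value:
  mobile: 0.16 × 7.5 = 1.2
  app: 0.27 × 50.3 = 13.581
  mail: 0.17 × 42.9 = 7.293
  landline: 0.4 × 52 = 20.8
Post-stratified estimate = 42.874 → 42.9%.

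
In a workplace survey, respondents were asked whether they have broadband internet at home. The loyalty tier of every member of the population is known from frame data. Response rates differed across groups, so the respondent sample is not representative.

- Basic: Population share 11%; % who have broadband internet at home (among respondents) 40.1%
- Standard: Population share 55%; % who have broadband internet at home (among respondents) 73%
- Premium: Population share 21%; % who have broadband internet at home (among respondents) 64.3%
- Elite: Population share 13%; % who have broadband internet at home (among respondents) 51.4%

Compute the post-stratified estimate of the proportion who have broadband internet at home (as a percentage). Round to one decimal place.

64.7%

Each cell contributes population-share × respondent value:
  Basic: 0.11 × 40.1 = 4.411
  Standard: 0.55 × 73 = 40.15
  Premium: 0.21 × 64.3 = 13.503
  Elite: 0.13 × 51.4 = 6.682
Post-stratified estimate = 64.746 → 64.7%.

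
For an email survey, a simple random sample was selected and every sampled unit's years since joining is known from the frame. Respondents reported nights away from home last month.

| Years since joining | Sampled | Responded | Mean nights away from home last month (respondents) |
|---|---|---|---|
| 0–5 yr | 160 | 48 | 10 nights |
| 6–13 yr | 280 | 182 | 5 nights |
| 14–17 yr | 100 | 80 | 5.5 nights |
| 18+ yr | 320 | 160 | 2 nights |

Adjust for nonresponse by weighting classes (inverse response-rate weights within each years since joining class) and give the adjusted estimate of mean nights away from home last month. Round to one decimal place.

Class response rates: 0–5 yr 48/160 = 30%, 6–13 yr 182/280 = 65%, 14–17 yr 80/100 = 80%, 18+ yr 160/320 = 50%.
Each respondent's weight = sampled/responded in their class; summing within a class gives n_sampled, so:
  0–5 yr: 160 × 10 = 1600
  6–13 yr: 280 × 5 = 1400
  14–17 yr: 100 × 5.5 = 550
  18+ yr: 320 × 2 = 640
Adjusted estimate = 4190 / 860 = 4.87209 → 4.9.

4.9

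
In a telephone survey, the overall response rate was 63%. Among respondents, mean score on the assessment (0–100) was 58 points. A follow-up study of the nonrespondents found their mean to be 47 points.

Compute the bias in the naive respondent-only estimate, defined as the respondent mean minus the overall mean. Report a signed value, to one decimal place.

Nonresponse fraction = 1 − 0.63 = 0.37.
Bias = (nonresponse fraction) × (respondent mean − nonrespondent mean)
     = 0.37 × (58 − 47) = 0.37 × 11 = 4.07.

+4.1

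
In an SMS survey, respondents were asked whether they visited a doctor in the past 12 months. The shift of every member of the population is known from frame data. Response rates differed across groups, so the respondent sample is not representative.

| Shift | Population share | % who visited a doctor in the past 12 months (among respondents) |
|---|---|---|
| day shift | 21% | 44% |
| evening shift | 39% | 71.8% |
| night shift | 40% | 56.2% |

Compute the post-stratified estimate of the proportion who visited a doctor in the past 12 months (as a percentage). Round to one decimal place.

Weight each group's respondent value by its population share:
  day shift: 0.21 × 44 = 9.24
  evening shift: 0.39 × 71.8 = 28.002
  night shift: 0.4 × 56.2 = 22.48
Post-stratified estimate = 59.722 → 59.7%.

59.7%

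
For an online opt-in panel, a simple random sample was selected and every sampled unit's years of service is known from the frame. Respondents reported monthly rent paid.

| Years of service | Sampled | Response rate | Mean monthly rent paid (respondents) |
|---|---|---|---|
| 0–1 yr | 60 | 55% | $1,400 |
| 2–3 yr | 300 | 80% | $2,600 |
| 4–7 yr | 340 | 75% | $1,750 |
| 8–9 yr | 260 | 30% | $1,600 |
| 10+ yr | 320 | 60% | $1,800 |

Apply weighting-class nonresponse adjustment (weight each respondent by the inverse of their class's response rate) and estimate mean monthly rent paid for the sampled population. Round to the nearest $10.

$1,910

Inverse-response-rate weighting restores each class to its sampled count, so class totals weight by n_sampled:
  0–1 yr: 60 × 1400 = 84,000
  2–3 yr: 300 × 2600 = 780,000
  4–7 yr: 340 × 1750 = 595,000
  8–9 yr: 260 × 1600 = 416,000
  10+ yr: 320 × 1800 = 576,000
Adjusted estimate = 2,451,000 / 1,280 = 1914.84 → $1,910.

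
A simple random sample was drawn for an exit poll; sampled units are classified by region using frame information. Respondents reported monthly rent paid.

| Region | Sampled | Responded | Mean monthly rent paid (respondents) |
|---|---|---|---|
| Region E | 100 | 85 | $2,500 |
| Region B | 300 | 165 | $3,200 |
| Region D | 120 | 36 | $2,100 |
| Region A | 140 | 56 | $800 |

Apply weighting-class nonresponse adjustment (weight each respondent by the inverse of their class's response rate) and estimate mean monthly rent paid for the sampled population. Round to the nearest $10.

Response rates by class: Region E 85/100 = 85%, Region B 165/300 = 55%, Region D 36/120 = 30%, Region A 56/140 = 40%.
Each respondent's weight = sampled/responded in their class; summing within a class gives n_sampled, so:
  Region E: 100 × 2500 = 250,000
  Region B: 300 × 3200 = 960,000
  Region D: 120 × 2100 = 252,000
  Region A: 140 × 800 = 112,000
Adjusted estimate = 1,574,000 / 660 = 2384.85 → $2,380.

$2,380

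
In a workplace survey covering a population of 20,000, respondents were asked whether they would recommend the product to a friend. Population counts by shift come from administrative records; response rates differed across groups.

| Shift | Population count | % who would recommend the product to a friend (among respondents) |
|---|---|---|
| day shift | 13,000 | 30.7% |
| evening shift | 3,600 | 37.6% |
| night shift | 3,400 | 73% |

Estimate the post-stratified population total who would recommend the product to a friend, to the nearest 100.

7,800

Each cell contributes its population count × the respondent rate:
  day shift: 13,000 × 30.7% = 3991
  evening shift: 3,600 × 37.6% = 1353.6
  night shift: 3,400 × 73% = 2482
Estimated total = 7826.6 → 7,800.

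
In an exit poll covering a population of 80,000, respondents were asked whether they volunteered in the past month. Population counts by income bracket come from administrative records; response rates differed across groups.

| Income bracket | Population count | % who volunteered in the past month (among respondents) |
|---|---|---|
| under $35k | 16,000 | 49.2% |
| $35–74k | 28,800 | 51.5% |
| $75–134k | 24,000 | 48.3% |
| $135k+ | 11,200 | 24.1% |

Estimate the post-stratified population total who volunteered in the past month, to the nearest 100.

Each cell contributes its population count × the respondent rate:
  under $35k: 16,000 × 49.2% = 7872
  $35–74k: 28,800 × 51.5% = 14,832
  $75–134k: 24,000 × 48.3% = 11,592
  $135k+: 11,200 × 24.1% = 2699.2
Estimated total = 36995.2 → 37,000.

37,000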